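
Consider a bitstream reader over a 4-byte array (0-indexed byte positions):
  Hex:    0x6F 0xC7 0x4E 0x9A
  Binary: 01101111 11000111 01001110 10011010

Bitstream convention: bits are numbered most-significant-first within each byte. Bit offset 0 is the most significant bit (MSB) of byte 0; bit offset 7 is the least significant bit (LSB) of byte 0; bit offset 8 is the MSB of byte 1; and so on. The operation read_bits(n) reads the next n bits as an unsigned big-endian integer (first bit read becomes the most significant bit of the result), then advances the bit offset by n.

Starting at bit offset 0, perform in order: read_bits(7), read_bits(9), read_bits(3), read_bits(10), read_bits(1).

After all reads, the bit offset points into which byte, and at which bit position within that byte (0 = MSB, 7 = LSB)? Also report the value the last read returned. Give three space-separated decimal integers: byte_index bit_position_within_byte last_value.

Answer: 3 6 0

Derivation:
Read 1: bits[0:7] width=7 -> value=55 (bin 0110111); offset now 7 = byte 0 bit 7; 25 bits remain
Read 2: bits[7:16] width=9 -> value=455 (bin 111000111); offset now 16 = byte 2 bit 0; 16 bits remain
Read 3: bits[16:19] width=3 -> value=2 (bin 010); offset now 19 = byte 2 bit 3; 13 bits remain
Read 4: bits[19:29] width=10 -> value=467 (bin 0111010011); offset now 29 = byte 3 bit 5; 3 bits remain
Read 5: bits[29:30] width=1 -> value=0 (bin 0); offset now 30 = byte 3 bit 6; 2 bits remain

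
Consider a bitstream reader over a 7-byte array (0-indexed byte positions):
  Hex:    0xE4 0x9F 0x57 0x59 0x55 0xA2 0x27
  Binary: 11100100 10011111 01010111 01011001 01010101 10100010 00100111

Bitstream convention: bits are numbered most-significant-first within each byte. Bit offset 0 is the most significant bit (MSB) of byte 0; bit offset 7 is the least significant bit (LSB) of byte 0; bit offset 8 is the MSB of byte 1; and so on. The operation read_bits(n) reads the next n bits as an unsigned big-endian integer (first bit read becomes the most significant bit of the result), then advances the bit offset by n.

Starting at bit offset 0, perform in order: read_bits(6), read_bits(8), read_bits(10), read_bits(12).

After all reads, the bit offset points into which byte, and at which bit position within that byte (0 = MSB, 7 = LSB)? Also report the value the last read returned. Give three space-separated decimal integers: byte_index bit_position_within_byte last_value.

Answer: 4 4 1429

Derivation:
Read 1: bits[0:6] width=6 -> value=57 (bin 111001); offset now 6 = byte 0 bit 6; 50 bits remain
Read 2: bits[6:14] width=8 -> value=39 (bin 00100111); offset now 14 = byte 1 bit 6; 42 bits remain
Read 3: bits[14:24] width=10 -> value=855 (bin 1101010111); offset now 24 = byte 3 bit 0; 32 bits remain
Read 4: bits[24:36] width=12 -> value=1429 (bin 010110010101); offset now 36 = byte 4 bit 4; 20 bits remain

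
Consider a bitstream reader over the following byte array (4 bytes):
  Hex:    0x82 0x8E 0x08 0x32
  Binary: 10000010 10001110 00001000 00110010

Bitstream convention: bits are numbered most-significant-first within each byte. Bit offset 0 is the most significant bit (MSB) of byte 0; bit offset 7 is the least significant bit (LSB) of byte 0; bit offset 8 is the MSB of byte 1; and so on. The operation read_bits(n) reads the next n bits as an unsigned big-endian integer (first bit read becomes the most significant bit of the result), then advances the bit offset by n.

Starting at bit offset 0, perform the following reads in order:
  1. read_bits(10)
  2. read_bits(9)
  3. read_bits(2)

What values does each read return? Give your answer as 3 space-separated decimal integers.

Answer: 522 112 1

Derivation:
Read 1: bits[0:10] width=10 -> value=522 (bin 1000001010); offset now 10 = byte 1 bit 2; 22 bits remain
Read 2: bits[10:19] width=9 -> value=112 (bin 001110000); offset now 19 = byte 2 bit 3; 13 bits remain
Read 3: bits[19:21] width=2 -> value=1 (bin 01); offset now 21 = byte 2 bit 5; 11 bits remain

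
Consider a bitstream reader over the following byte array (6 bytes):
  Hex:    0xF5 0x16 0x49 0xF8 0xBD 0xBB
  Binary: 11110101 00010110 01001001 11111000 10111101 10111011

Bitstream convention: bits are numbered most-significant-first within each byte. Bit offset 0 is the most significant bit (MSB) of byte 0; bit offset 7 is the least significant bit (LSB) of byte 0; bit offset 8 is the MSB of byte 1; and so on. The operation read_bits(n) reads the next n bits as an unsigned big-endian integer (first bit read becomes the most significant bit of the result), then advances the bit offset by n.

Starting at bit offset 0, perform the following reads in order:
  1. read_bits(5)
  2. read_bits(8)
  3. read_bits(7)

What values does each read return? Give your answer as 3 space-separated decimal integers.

Read 1: bits[0:5] width=5 -> value=30 (bin 11110); offset now 5 = byte 0 bit 5; 43 bits remain
Read 2: bits[5:13] width=8 -> value=162 (bin 10100010); offset now 13 = byte 1 bit 5; 35 bits remain
Read 3: bits[13:20] width=7 -> value=100 (bin 1100100); offset now 20 = byte 2 bit 4; 28 bits remain

Answer: 30 162 100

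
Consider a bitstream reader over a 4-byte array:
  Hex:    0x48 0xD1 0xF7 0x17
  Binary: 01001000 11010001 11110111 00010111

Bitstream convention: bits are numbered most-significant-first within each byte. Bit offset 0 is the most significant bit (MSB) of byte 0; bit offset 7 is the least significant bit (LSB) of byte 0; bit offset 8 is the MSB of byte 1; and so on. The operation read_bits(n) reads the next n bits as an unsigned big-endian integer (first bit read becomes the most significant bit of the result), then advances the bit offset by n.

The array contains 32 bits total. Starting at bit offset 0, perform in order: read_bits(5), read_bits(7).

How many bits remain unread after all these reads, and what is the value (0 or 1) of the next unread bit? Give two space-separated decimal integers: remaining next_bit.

Read 1: bits[0:5] width=5 -> value=9 (bin 01001); offset now 5 = byte 0 bit 5; 27 bits remain
Read 2: bits[5:12] width=7 -> value=13 (bin 0001101); offset now 12 = byte 1 bit 4; 20 bits remain

Answer: 20 0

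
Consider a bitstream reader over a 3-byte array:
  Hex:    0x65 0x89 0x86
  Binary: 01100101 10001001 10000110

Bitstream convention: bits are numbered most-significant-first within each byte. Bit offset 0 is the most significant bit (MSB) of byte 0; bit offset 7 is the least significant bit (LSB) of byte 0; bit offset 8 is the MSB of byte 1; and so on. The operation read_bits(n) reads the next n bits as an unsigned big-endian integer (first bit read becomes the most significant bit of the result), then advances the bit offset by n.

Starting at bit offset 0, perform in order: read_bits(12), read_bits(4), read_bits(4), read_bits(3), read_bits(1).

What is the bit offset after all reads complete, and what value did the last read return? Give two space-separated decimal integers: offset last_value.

Read 1: bits[0:12] width=12 -> value=1624 (bin 011001011000); offset now 12 = byte 1 bit 4; 12 bits remain
Read 2: bits[12:16] width=4 -> value=9 (bin 1001); offset now 16 = byte 2 bit 0; 8 bits remain
Read 3: bits[16:20] width=4 -> value=8 (bin 1000); offset now 20 = byte 2 bit 4; 4 bits remain
Read 4: bits[20:23] width=3 -> value=3 (bin 011); offset now 23 = byte 2 bit 7; 1 bits remain
Read 5: bits[23:24] width=1 -> value=0 (bin 0); offset now 24 = byte 3 bit 0; 0 bits remain

Answer: 24 0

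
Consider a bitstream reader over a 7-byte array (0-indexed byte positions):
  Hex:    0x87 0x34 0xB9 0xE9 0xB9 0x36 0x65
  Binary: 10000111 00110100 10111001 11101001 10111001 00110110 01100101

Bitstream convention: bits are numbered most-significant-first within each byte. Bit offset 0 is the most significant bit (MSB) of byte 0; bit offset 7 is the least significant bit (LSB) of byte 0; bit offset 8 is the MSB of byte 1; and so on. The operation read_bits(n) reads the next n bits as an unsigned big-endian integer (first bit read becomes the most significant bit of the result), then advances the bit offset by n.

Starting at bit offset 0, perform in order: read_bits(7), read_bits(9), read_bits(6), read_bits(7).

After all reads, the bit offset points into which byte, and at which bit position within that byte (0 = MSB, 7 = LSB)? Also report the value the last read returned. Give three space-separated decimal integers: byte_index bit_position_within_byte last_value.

Read 1: bits[0:7] width=7 -> value=67 (bin 1000011); offset now 7 = byte 0 bit 7; 49 bits remain
Read 2: bits[7:16] width=9 -> value=308 (bin 100110100); offset now 16 = byte 2 bit 0; 40 bits remain
Read 3: bits[16:22] width=6 -> value=46 (bin 101110); offset now 22 = byte 2 bit 6; 34 bits remain
Read 4: bits[22:29] width=7 -> value=61 (bin 0111101); offset now 29 = byte 3 bit 5; 27 bits remain

Answer: 3 5 61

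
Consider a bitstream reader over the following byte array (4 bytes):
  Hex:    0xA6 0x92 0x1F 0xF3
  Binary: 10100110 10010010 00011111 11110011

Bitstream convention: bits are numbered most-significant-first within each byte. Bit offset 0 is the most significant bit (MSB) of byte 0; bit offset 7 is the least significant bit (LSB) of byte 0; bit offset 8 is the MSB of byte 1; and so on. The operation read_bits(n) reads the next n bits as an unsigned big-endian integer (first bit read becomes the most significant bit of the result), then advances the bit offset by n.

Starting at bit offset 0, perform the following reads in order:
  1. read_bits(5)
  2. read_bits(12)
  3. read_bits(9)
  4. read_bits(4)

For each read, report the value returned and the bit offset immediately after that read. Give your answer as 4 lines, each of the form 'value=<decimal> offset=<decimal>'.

Read 1: bits[0:5] width=5 -> value=20 (bin 10100); offset now 5 = byte 0 bit 5; 27 bits remain
Read 2: bits[5:17] width=12 -> value=3364 (bin 110100100100); offset now 17 = byte 2 bit 1; 15 bits remain
Read 3: bits[17:26] width=9 -> value=127 (bin 001111111); offset now 26 = byte 3 bit 2; 6 bits remain
Read 4: bits[26:30] width=4 -> value=12 (bin 1100); offset now 30 = byte 3 bit 6; 2 bits remain

Answer: value=20 offset=5
value=3364 offset=17
value=127 offset=26
value=12 offset=30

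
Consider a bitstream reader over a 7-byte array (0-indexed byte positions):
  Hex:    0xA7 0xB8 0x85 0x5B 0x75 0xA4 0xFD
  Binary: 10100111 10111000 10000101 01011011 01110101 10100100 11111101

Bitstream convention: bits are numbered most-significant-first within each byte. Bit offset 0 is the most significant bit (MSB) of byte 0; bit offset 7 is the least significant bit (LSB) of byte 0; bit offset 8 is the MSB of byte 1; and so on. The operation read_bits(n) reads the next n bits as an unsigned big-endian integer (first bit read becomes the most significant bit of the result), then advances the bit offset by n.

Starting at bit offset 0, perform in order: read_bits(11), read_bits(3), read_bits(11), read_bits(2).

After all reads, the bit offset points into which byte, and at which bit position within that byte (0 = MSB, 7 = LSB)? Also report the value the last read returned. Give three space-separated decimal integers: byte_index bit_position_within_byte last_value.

Read 1: bits[0:11] width=11 -> value=1341 (bin 10100111101); offset now 11 = byte 1 bit 3; 45 bits remain
Read 2: bits[11:14] width=3 -> value=6 (bin 110); offset now 14 = byte 1 bit 6; 42 bits remain
Read 3: bits[14:25] width=11 -> value=266 (bin 00100001010); offset now 25 = byte 3 bit 1; 31 bits remain
Read 4: bits[25:27] width=2 -> value=2 (bin 10); offset now 27 = byte 3 bit 3; 29 bits remain

Answer: 3 3 2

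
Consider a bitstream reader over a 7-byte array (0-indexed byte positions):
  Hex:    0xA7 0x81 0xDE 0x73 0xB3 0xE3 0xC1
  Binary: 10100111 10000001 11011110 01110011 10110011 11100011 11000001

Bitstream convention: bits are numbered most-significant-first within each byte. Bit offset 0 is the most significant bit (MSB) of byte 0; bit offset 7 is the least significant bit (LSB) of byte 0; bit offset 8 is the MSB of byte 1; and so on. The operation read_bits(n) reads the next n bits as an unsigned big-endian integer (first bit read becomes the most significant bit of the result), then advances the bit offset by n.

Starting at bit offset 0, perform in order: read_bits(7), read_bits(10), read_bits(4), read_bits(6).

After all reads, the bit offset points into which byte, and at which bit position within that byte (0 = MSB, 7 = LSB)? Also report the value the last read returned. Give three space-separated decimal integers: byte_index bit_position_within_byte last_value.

Read 1: bits[0:7] width=7 -> value=83 (bin 1010011); offset now 7 = byte 0 bit 7; 49 bits remain
Read 2: bits[7:17] width=10 -> value=771 (bin 1100000011); offset now 17 = byte 2 bit 1; 39 bits remain
Read 3: bits[17:21] width=4 -> value=11 (bin 1011); offset now 21 = byte 2 bit 5; 35 bits remain
Read 4: bits[21:27] width=6 -> value=51 (bin 110011); offset now 27 = byte 3 bit 3; 29 bits remain

Answer: 3 3 51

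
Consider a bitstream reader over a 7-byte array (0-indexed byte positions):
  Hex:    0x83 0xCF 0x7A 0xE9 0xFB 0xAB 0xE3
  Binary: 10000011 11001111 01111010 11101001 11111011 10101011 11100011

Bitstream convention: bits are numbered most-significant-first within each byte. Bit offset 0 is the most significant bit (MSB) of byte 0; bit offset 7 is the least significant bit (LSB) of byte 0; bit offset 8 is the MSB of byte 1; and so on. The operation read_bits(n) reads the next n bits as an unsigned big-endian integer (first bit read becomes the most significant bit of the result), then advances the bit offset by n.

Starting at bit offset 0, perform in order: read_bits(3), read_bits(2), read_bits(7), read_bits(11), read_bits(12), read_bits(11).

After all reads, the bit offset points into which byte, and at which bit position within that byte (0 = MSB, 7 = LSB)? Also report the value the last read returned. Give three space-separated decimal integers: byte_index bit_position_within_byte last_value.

Read 1: bits[0:3] width=3 -> value=4 (bin 100); offset now 3 = byte 0 bit 3; 53 bits remain
Read 2: bits[3:5] width=2 -> value=0 (bin 00); offset now 5 = byte 0 bit 5; 51 bits remain
Read 3: bits[5:12] width=7 -> value=60 (bin 0111100); offset now 12 = byte 1 bit 4; 44 bits remain
Read 4: bits[12:23] width=11 -> value=1981 (bin 11110111101); offset now 23 = byte 2 bit 7; 33 bits remain
Read 5: bits[23:35] width=12 -> value=1871 (bin 011101001111); offset now 35 = byte 4 bit 3; 21 bits remain
Read 6: bits[35:46] width=11 -> value=1770 (bin 11011101010); offset now 46 = byte 5 bit 6; 10 bits remain

Answer: 5 6 1770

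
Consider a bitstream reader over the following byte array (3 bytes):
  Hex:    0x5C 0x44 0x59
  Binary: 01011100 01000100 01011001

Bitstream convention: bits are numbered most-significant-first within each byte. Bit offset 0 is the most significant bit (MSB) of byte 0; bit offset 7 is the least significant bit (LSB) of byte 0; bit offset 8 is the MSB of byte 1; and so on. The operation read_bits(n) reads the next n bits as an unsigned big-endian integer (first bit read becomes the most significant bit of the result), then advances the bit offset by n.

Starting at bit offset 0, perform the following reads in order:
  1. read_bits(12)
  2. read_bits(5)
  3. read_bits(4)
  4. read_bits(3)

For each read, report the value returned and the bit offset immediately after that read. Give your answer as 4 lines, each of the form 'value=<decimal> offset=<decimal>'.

Read 1: bits[0:12] width=12 -> value=1476 (bin 010111000100); offset now 12 = byte 1 bit 4; 12 bits remain
Read 2: bits[12:17] width=5 -> value=8 (bin 01000); offset now 17 = byte 2 bit 1; 7 bits remain
Read 3: bits[17:21] width=4 -> value=11 (bin 1011); offset now 21 = byte 2 bit 5; 3 bits remain
Read 4: bits[21:24] width=3 -> value=1 (bin 001); offset now 24 = byte 3 bit 0; 0 bits remain

Answer: value=1476 offset=12
value=8 offset=17
value=11 offset=21
value=1 offset=24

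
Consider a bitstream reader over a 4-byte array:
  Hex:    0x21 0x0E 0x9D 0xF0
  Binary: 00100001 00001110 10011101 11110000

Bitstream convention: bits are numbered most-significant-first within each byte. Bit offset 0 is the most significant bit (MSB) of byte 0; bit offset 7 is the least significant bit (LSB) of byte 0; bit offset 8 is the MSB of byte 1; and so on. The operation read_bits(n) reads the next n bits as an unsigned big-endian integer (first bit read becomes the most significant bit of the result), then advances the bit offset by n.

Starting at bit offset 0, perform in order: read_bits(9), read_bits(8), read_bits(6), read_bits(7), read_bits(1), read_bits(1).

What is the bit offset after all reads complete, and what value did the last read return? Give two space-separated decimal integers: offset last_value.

Read 1: bits[0:9] width=9 -> value=66 (bin 001000010); offset now 9 = byte 1 bit 1; 23 bits remain
Read 2: bits[9:17] width=8 -> value=29 (bin 00011101); offset now 17 = byte 2 bit 1; 15 bits remain
Read 3: bits[17:23] width=6 -> value=14 (bin 001110); offset now 23 = byte 2 bit 7; 9 bits remain
Read 4: bits[23:30] width=7 -> value=124 (bin 1111100); offset now 30 = byte 3 bit 6; 2 bits remain
Read 5: bits[30:31] width=1 -> value=0 (bin 0); offset now 31 = byte 3 bit 7; 1 bits remain
Read 6: bits[31:32] width=1 -> value=0 (bin 0); offset now 32 = byte 4 bit 0; 0 bits remain

Answer: 32 0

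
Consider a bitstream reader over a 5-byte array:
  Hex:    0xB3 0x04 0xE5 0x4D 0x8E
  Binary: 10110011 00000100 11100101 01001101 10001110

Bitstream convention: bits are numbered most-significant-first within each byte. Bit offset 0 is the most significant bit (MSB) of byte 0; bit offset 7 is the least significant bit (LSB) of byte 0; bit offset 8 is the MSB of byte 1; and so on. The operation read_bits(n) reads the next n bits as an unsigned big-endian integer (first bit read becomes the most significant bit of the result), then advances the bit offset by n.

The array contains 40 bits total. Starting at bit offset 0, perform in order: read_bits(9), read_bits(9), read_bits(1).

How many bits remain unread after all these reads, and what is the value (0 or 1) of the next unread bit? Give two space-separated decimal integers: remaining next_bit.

Answer: 21 0

Derivation:
Read 1: bits[0:9] width=9 -> value=358 (bin 101100110); offset now 9 = byte 1 bit 1; 31 bits remain
Read 2: bits[9:18] width=9 -> value=19 (bin 000010011); offset now 18 = byte 2 bit 2; 22 bits remain
Read 3: bits[18:19] width=1 -> value=1 (bin 1); offset now 19 = byte 2 bit 3; 21 bits remain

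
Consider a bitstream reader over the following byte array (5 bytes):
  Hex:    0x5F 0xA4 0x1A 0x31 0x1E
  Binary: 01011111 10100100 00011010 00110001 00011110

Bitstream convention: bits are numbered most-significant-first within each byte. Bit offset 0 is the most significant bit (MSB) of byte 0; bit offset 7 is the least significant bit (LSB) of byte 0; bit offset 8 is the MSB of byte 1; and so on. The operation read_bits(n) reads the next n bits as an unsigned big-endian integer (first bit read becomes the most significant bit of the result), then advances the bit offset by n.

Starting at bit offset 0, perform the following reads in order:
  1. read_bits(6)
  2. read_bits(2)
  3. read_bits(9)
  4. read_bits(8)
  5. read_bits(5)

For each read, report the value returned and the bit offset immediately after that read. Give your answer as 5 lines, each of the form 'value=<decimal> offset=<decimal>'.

Answer: value=23 offset=6
value=3 offset=8
value=328 offset=17
value=52 offset=25
value=12 offset=30

Derivation:
Read 1: bits[0:6] width=6 -> value=23 (bin 010111); offset now 6 = byte 0 bit 6; 34 bits remain
Read 2: bits[6:8] width=2 -> value=3 (bin 11); offset now 8 = byte 1 bit 0; 32 bits remain
Read 3: bits[8:17] width=9 -> value=328 (bin 101001000); offset now 17 = byte 2 bit 1; 23 bits remain
Read 4: bits[17:25] width=8 -> value=52 (bin 00110100); offset now 25 = byte 3 bit 1; 15 bits remain
Read 5: bits[25:30] width=5 -> value=12 (bin 01100); offset now 30 = byte 3 bit 6; 10 bits remain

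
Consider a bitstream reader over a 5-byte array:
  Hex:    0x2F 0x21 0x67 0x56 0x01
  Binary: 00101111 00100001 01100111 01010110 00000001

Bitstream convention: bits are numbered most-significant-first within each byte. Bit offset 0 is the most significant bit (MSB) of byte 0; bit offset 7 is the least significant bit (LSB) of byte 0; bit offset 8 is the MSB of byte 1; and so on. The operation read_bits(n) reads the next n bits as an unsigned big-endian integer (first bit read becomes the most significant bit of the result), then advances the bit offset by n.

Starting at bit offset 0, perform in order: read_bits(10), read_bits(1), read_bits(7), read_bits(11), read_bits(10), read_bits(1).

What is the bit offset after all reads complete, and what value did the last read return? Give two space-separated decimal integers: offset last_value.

Answer: 40 1

Derivation:
Read 1: bits[0:10] width=10 -> value=188 (bin 0010111100); offset now 10 = byte 1 bit 2; 30 bits remain
Read 2: bits[10:11] width=1 -> value=1 (bin 1); offset now 11 = byte 1 bit 3; 29 bits remain
Read 3: bits[11:18] width=7 -> value=5 (bin 0000101); offset now 18 = byte 2 bit 2; 22 bits remain
Read 4: bits[18:29] width=11 -> value=1258 (bin 10011101010); offset now 29 = byte 3 bit 5; 11 bits remain
Read 5: bits[29:39] width=10 -> value=768 (bin 1100000000); offset now 39 = byte 4 bit 7; 1 bits remain
Read 6: bits[39:40] width=1 -> value=1 (bin 1); offset now 40 = byte 5 bit 0; 0 bits remain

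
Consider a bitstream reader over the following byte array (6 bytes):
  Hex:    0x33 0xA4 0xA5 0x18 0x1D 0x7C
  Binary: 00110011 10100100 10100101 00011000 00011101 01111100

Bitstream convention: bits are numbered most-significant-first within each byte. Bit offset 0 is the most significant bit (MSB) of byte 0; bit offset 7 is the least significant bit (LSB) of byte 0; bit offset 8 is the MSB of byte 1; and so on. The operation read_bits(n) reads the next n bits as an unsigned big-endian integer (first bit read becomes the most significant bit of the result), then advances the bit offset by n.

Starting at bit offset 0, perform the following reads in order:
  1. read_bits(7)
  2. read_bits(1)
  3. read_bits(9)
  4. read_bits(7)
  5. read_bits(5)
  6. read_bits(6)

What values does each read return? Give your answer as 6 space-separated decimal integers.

Answer: 25 1 329 37 3 0

Derivation:
Read 1: bits[0:7] width=7 -> value=25 (bin 0011001); offset now 7 = byte 0 bit 7; 41 bits remain
Read 2: bits[7:8] width=1 -> value=1 (bin 1); offset now 8 = byte 1 bit 0; 40 bits remain
Read 3: bits[8:17] width=9 -> value=329 (bin 101001001); offset now 17 = byte 2 bit 1; 31 bits remain
Read 4: bits[17:24] width=7 -> value=37 (bin 0100101); offset now 24 = byte 3 bit 0; 24 bits remain
Read 5: bits[24:29] width=5 -> value=3 (bin 00011); offset now 29 = byte 3 bit 5; 19 bits remain
Read 6: bits[29:35] width=6 -> value=0 (bin 000000); offset now 35 = byte 4 bit 3; 13 bits remain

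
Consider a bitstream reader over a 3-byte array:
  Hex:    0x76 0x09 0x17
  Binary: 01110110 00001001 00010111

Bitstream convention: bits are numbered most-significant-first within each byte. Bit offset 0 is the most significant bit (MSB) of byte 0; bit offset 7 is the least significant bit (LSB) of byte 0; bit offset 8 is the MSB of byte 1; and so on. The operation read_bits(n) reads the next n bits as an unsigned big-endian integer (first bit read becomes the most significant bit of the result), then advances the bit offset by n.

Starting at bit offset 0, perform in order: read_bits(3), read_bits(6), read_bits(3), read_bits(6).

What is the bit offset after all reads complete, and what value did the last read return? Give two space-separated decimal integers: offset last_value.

Read 1: bits[0:3] width=3 -> value=3 (bin 011); offset now 3 = byte 0 bit 3; 21 bits remain
Read 2: bits[3:9] width=6 -> value=44 (bin 101100); offset now 9 = byte 1 bit 1; 15 bits remain
Read 3: bits[9:12] width=3 -> value=0 (bin 000); offset now 12 = byte 1 bit 4; 12 bits remain
Read 4: bits[12:18] width=6 -> value=36 (bin 100100); offset now 18 = byte 2 bit 2; 6 bits remain

Answer: 18 36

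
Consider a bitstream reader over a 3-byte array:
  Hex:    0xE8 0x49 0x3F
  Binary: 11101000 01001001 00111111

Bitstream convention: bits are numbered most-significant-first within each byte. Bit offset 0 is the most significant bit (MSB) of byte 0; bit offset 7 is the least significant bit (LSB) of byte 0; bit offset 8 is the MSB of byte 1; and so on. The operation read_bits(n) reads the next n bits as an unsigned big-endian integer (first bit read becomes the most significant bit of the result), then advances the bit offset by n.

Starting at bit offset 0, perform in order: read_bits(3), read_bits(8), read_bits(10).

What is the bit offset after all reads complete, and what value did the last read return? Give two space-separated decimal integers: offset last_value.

Read 1: bits[0:3] width=3 -> value=7 (bin 111); offset now 3 = byte 0 bit 3; 21 bits remain
Read 2: bits[3:11] width=8 -> value=66 (bin 01000010); offset now 11 = byte 1 bit 3; 13 bits remain
Read 3: bits[11:21] width=10 -> value=295 (bin 0100100111); offset now 21 = byte 2 bit 5; 3 bits remain

Answer: 21 295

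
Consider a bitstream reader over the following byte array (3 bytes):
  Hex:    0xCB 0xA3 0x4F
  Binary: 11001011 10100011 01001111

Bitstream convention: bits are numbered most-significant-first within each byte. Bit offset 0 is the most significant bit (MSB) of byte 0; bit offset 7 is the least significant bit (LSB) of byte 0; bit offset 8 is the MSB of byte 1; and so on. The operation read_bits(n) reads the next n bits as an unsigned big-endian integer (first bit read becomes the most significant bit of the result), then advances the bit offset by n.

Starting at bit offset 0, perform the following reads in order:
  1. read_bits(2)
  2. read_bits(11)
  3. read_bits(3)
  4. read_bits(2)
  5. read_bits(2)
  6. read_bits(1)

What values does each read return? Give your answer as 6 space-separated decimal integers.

Answer: 3 372 3 1 0 1

Derivation:
Read 1: bits[0:2] width=2 -> value=3 (bin 11); offset now 2 = byte 0 bit 2; 22 bits remain
Read 2: bits[2:13] width=11 -> value=372 (bin 00101110100); offset now 13 = byte 1 bit 5; 11 bits remain
Read 3: bits[13:16] width=3 -> value=3 (bin 011); offset now 16 = byte 2 bit 0; 8 bits remain
Read 4: bits[16:18] width=2 -> value=1 (bin 01); offset now 18 = byte 2 bit 2; 6 bits remain
Read 5: bits[18:20] width=2 -> value=0 (bin 00); offset now 20 = byte 2 bit 4; 4 bits remain
Read 6: bits[20:21] width=1 -> value=1 (bin 1); offset now 21 = byte 2 bit 5; 3 bits remain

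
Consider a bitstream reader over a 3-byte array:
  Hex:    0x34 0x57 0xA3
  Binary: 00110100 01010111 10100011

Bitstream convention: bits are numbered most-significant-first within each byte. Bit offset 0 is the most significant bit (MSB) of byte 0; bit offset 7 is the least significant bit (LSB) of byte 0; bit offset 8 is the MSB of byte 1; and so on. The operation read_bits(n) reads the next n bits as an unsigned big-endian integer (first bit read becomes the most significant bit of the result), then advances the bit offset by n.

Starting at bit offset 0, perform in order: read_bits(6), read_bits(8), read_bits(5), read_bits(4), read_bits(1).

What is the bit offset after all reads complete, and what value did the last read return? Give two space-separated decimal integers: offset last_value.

Read 1: bits[0:6] width=6 -> value=13 (bin 001101); offset now 6 = byte 0 bit 6; 18 bits remain
Read 2: bits[6:14] width=8 -> value=21 (bin 00010101); offset now 14 = byte 1 bit 6; 10 bits remain
Read 3: bits[14:19] width=5 -> value=29 (bin 11101); offset now 19 = byte 2 bit 3; 5 bits remain
Read 4: bits[19:23] width=4 -> value=1 (bin 0001); offset now 23 = byte 2 bit 7; 1 bits remain
Read 5: bits[23:24] width=1 -> value=1 (bin 1); offset now 24 = byte 3 bit 0; 0 bits remain

Answer: 24 1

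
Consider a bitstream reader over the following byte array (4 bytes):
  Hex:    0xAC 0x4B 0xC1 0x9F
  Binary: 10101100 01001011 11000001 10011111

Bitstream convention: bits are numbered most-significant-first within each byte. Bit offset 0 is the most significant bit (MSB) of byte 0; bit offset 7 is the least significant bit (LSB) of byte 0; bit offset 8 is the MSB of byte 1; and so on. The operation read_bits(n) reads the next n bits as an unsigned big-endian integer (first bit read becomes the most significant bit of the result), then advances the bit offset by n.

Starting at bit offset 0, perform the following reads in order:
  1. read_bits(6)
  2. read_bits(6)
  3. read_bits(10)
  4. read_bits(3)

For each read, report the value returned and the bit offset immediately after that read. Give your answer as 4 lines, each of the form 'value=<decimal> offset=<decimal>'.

Read 1: bits[0:6] width=6 -> value=43 (bin 101011); offset now 6 = byte 0 bit 6; 26 bits remain
Read 2: bits[6:12] width=6 -> value=4 (bin 000100); offset now 12 = byte 1 bit 4; 20 bits remain
Read 3: bits[12:22] width=10 -> value=752 (bin 1011110000); offset now 22 = byte 2 bit 6; 10 bits remain
Read 4: bits[22:25] width=3 -> value=3 (bin 011); offset now 25 = byte 3 bit 1; 7 bits remain

Answer: value=43 offset=6
value=4 offset=12
value=752 offset=22
value=3 offset=25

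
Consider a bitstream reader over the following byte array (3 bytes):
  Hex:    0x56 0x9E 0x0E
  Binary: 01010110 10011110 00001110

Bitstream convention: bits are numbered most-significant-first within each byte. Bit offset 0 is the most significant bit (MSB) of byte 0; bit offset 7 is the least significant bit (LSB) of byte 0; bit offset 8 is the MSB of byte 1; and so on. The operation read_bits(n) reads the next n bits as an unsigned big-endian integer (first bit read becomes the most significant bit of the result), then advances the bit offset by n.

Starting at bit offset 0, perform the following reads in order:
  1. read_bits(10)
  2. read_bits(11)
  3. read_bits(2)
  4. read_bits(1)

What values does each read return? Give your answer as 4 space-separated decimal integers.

Answer: 346 961 3 0

Derivation:
Read 1: bits[0:10] width=10 -> value=346 (bin 0101011010); offset now 10 = byte 1 bit 2; 14 bits remain
Read 2: bits[10:21] width=11 -> value=961 (bin 01111000001); offset now 21 = byte 2 bit 5; 3 bits remain
Read 3: bits[21:23] width=2 -> value=3 (bin 11); offset now 23 = byte 2 bit 7; 1 bits remain
Read 4: bits[23:24] width=1 -> value=0 (bin 0); offset now 24 = byte 3 bit 0; 0 bits remain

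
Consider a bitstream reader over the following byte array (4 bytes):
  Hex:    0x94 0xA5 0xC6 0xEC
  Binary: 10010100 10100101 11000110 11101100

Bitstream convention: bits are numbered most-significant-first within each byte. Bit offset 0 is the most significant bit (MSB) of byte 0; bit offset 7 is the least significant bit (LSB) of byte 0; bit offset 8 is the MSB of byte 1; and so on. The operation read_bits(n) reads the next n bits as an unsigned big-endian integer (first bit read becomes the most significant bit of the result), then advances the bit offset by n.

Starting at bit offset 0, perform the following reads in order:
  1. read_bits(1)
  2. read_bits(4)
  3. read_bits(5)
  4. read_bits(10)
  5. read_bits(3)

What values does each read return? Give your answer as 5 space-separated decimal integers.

Read 1: bits[0:1] width=1 -> value=1 (bin 1); offset now 1 = byte 0 bit 1; 31 bits remain
Read 2: bits[1:5] width=4 -> value=2 (bin 0010); offset now 5 = byte 0 bit 5; 27 bits remain
Read 3: bits[5:10] width=5 -> value=18 (bin 10010); offset now 10 = byte 1 bit 2; 22 bits remain
Read 4: bits[10:20] width=10 -> value=604 (bin 1001011100); offset now 20 = byte 2 bit 4; 12 bits remain
Read 5: bits[20:23] width=3 -> value=3 (bin 011); offset now 23 = byte 2 bit 7; 9 bits remain

Answer: 1 2 18 604 3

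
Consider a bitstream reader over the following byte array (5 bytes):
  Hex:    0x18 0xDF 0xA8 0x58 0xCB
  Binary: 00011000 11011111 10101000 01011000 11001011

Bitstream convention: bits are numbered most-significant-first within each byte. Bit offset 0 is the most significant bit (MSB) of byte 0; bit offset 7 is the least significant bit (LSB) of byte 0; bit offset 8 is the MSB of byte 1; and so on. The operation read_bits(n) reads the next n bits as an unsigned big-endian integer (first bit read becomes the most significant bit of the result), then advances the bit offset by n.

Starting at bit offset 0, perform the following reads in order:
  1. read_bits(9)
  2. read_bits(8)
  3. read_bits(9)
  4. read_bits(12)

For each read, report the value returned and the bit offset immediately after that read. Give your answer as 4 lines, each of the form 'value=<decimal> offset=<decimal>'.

Answer: value=49 offset=9
value=191 offset=17
value=161 offset=26
value=1586 offset=38

Derivation:
Read 1: bits[0:9] width=9 -> value=49 (bin 000110001); offset now 9 = byte 1 bit 1; 31 bits remain
Read 2: bits[9:17] width=8 -> value=191 (bin 10111111); offset now 17 = byte 2 bit 1; 23 bits remain
Read 3: bits[17:26] width=9 -> value=161 (bin 010100001); offset now 26 = byte 3 bit 2; 14 bits remain
Read 4: bits[26:38] width=12 -> value=1586 (bin 011000110010); offset now 38 = byte 4 bit 6; 2 bits remain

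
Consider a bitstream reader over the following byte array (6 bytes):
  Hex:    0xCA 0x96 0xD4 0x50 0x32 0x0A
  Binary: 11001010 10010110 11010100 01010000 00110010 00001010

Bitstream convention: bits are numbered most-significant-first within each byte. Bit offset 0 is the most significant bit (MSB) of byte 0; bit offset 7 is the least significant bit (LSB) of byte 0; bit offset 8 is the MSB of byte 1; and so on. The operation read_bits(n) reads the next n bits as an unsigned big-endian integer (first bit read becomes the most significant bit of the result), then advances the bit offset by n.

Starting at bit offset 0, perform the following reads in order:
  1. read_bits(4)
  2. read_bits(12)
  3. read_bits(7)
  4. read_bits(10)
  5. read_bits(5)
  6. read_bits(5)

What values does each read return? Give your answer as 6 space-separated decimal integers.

Read 1: bits[0:4] width=4 -> value=12 (bin 1100); offset now 4 = byte 0 bit 4; 44 bits remain
Read 2: bits[4:16] width=12 -> value=2710 (bin 101010010110); offset now 16 = byte 2 bit 0; 32 bits remain
Read 3: bits[16:23] width=7 -> value=106 (bin 1101010); offset now 23 = byte 2 bit 7; 25 bits remain
Read 4: bits[23:33] width=10 -> value=160 (bin 0010100000); offset now 33 = byte 4 bit 1; 15 bits remain
Read 5: bits[33:38] width=5 -> value=12 (bin 01100); offset now 38 = byte 4 bit 6; 10 bits remain
Read 6: bits[38:43] width=5 -> value=16 (bin 10000); offset now 43 = byte 5 bit 3; 5 bits remain

Answer: 12 2710 106 160 12 16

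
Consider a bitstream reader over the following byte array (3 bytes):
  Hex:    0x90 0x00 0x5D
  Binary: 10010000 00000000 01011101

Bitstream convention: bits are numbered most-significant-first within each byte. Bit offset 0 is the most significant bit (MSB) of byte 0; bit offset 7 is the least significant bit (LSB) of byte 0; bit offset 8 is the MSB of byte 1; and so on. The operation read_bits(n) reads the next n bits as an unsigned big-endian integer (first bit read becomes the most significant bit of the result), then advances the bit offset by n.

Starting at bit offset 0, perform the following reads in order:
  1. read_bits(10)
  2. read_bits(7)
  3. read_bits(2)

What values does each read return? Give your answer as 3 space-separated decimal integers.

Answer: 576 0 2

Derivation:
Read 1: bits[0:10] width=10 -> value=576 (bin 1001000000); offset now 10 = byte 1 bit 2; 14 bits remain
Read 2: bits[10:17] width=7 -> value=0 (bin 0000000); offset now 17 = byte 2 bit 1; 7 bits remain
Read 3: bits[17:19] width=2 -> value=2 (bin 10); offset now 19 = byte 2 bit 3; 5 bits remain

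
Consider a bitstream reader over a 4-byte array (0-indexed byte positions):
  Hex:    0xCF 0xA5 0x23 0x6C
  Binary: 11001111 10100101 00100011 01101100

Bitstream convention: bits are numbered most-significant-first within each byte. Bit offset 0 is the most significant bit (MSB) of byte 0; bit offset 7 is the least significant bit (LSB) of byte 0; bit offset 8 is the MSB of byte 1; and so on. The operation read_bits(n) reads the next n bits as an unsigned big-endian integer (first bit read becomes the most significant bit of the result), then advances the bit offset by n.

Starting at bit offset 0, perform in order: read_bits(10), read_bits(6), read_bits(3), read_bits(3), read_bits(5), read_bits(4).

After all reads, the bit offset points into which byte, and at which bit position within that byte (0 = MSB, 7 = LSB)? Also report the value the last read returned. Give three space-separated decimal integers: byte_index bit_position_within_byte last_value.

Read 1: bits[0:10] width=10 -> value=830 (bin 1100111110); offset now 10 = byte 1 bit 2; 22 bits remain
Read 2: bits[10:16] width=6 -> value=37 (bin 100101); offset now 16 = byte 2 bit 0; 16 bits remain
Read 3: bits[16:19] width=3 -> value=1 (bin 001); offset now 19 = byte 2 bit 3; 13 bits remain
Read 4: bits[19:22] width=3 -> value=0 (bin 000); offset now 22 = byte 2 bit 6; 10 bits remain
Read 5: bits[22:27] width=5 -> value=27 (bin 11011); offset now 27 = byte 3 bit 3; 5 bits remain
Read 6: bits[27:31] width=4 -> value=6 (bin 0110); offset now 31 = byte 3 bit 7; 1 bits remain

Answer: 3 7 6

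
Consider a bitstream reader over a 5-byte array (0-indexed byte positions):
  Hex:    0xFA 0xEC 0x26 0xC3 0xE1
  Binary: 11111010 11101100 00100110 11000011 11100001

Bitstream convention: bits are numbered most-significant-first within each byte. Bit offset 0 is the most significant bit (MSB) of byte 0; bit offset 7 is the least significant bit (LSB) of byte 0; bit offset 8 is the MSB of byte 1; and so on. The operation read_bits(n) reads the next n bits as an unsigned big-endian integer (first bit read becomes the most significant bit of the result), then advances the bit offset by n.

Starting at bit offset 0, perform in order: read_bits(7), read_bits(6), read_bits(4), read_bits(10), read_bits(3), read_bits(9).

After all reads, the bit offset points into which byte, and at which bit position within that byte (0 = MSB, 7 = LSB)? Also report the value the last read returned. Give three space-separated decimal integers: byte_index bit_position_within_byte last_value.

Answer: 4 7 496

Derivation:
Read 1: bits[0:7] width=7 -> value=125 (bin 1111101); offset now 7 = byte 0 bit 7; 33 bits remain
Read 2: bits[7:13] width=6 -> value=29 (bin 011101); offset now 13 = byte 1 bit 5; 27 bits remain
Read 3: bits[13:17] width=4 -> value=8 (bin 1000); offset now 17 = byte 2 bit 1; 23 bits remain
Read 4: bits[17:27] width=10 -> value=310 (bin 0100110110); offset now 27 = byte 3 bit 3; 13 bits remain
Read 5: bits[27:30] width=3 -> value=0 (bin 000); offset now 30 = byte 3 bit 6; 10 bits remain
Read 6: bits[30:39] width=9 -> value=496 (bin 111110000); offset now 39 = byte 4 bit 7; 1 bits remain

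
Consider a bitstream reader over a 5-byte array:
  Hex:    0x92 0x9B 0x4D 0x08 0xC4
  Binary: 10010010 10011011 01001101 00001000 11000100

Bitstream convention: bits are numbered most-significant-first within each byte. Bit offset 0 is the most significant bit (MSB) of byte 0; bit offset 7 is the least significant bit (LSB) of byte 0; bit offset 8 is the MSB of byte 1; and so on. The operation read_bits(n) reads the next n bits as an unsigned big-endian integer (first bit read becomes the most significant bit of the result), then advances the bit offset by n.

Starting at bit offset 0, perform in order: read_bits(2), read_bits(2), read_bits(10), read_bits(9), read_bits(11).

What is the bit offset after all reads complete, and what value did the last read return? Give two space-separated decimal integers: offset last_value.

Read 1: bits[0:2] width=2 -> value=2 (bin 10); offset now 2 = byte 0 bit 2; 38 bits remain
Read 2: bits[2:4] width=2 -> value=1 (bin 01); offset now 4 = byte 0 bit 4; 36 bits remain
Read 3: bits[4:14] width=10 -> value=166 (bin 0010100110); offset now 14 = byte 1 bit 6; 26 bits remain
Read 4: bits[14:23] width=9 -> value=422 (bin 110100110); offset now 23 = byte 2 bit 7; 17 bits remain
Read 5: bits[23:34] width=11 -> value=1059 (bin 10000100011); offset now 34 = byte 4 bit 2; 6 bits remain

Answer: 34 1059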